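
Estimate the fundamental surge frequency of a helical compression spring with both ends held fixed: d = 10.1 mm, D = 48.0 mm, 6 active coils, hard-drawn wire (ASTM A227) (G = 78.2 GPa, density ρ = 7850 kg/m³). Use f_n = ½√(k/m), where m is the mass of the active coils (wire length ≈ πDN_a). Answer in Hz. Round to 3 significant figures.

k = Gd⁴/(8D³N_a) = (78.2×10³)(10.1⁴)/(8·48.0³·6) = 153.29 N/mm = 1.5329e+05 N/m
Wire length L = πDN_a = π·48.0·6 = 904.78 mm
m = ρ·(πd²/4)·L = 7850 × 80.118×10⁻⁶ m² × 0.90478 m = 0.56904 kg
f_n = ½√(k/m) = 0.5·√(1.5329e+05/0.56904) = 0.5·√(2.6939e+05) = 259.51 Hz

260 Hz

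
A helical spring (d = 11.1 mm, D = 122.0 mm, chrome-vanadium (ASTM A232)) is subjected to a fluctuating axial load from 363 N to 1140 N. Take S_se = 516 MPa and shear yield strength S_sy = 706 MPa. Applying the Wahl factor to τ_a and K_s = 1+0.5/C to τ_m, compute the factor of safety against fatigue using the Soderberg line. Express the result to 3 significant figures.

C = D/d = 122.0/11.1 = 10.9910; K_W = (4C−1)/(4C−4)+0.615/C = 1.1310; K_s = 1+0.5/C = 1.0455
F_a = (F_max−F_min)/2 = 388.5 N; F_m = (F_max+F_min)/2 = 751.5 N
τ_a = K_W·8F_aD/(πd³) = 1.1310 × 88.251 = 99.814 MPa
τ_m = K_s·8F_mD/(πd³) = 1.0455 × 170.71 = 178.48 MPa
Soderberg: 1/n_f = τ_a/S_se + τ_m/S_sy = 99.814/516 + 178.48/706 = 0.19344 + 0.25280 = 0.44624
n_f = 1/0.44624 = 2.241

2.24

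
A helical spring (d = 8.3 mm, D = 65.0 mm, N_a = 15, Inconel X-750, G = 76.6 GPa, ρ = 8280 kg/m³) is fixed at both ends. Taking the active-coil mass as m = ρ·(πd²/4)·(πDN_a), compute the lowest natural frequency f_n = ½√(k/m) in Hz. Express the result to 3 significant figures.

k = Gd⁴/(8D³N_a) = (76.6×10³)(8.3⁴)/(8·65.0³·15) = 11.031 N/mm = 11031 N/m
Wire length L = πDN_a = π·65.0·15 = 3063.1 mm
m = ρ·(πd²/4)·L = 8280 × 54.106×10⁻⁶ m² × 3.0631 m = 1.3722 kg
f_n = ½√(k/m) = 0.5·√(11031/1.3722) = 0.5·√(8038.8) = 44.83 Hz

44.8 Hz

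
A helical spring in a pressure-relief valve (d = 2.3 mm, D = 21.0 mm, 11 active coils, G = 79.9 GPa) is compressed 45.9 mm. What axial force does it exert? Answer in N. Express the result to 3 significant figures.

k = Gd⁴/(8D³N_a) = (79.9×10³)(2.3⁴)/(8·21.0³·11) = 2.7436 N/mm
F = k·δ = 2.7436 × 45.9 = 125.93 N

126 N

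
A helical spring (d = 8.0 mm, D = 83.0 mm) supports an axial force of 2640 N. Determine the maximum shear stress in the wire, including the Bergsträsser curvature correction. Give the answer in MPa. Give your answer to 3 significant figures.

Spring index C = D/d = 83.0/8.0 = 10.3750
K_B = (4C+2)/(4C−3) = 43.500/38.500 = 1.1299
τ₀ = 8FD/(πd³) = 8·2640·83.0/(π·8.0³) = 1.75296e+06/1608.5 = 1089.8 MPa
τ_max = K·τ₀ = 1.1299 × 1089.8 = 1231.3 MPa

1230 MPa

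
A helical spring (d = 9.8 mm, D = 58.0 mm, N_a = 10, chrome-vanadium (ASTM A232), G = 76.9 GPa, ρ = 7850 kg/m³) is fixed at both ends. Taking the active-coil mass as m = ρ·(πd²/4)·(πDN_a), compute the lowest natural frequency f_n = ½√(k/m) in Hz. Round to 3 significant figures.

k = Gd⁴/(8D³N_a) = (76.9×10³)(9.8⁴)/(8·58.0³·10) = 45.442 N/mm = 45442 N/m
Wire length L = πDN_a = π·58.0·10 = 1822.1 mm
m = ρ·(πd²/4)·L = 7850 × 75.43×10⁻⁶ m² × 1.8221 m = 1.0789 kg
f_n = ½√(k/m) = 0.5·√(45442/1.0789) = 0.5·√(42118) = 102.61 Hz

103 Hz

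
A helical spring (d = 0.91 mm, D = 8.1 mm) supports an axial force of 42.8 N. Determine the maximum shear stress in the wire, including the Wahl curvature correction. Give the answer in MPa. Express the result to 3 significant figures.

Spring index C = D/d = 8.1/0.91 = 8.9011
K_W = (4C−1)/(4C−4) + 0.615/C = 34.604/31.604 + 0.0691 = 1.1640
τ₀ = 8FD/(πd³) = 8·42.8·8.1/(π·0.91³) = 2773.44/2.3674 = 1171.5 MPa
τ_max = K·τ₀ = 1.1640 × 1171.5 = 1363.7 MPa

1360 MPa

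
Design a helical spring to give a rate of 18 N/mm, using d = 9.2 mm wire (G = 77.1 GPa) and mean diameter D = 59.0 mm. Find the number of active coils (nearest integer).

19

N_a = Gd⁴/(8D³k) = (77.1×10³ × 9.2⁴)/(8 × 59.0³ × 18)
    = 5.52339e+08 / 2.95746e+07 = 18.68 → 19 coils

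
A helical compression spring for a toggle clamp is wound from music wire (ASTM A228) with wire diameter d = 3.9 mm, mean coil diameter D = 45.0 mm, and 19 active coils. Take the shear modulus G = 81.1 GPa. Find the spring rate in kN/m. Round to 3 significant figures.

k = Gd⁴/(8D³N_a) = (81.1×10³ × 3.9⁴) / (8 × 45.0³ × 19)
  = 1.8762e+07 / 1.3851e+07 = 1.3546 N/mm

1.35 kN/m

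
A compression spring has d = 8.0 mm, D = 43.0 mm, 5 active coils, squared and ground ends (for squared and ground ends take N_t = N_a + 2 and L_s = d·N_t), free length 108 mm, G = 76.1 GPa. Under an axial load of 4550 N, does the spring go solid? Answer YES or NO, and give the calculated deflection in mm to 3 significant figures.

NO, δ = 46.4 mm

k = Gd⁴/(8D³N_a) = (76.1×10³)(8.0⁴)/(8·43.0³·5) = 98.012 N/mm
N_t = 7; L_s = 8.0·7 = 56 mm; δ_solid = L₀ − L_s = 108 − 56 = 52 mm
δ = F/k = 4550/98.012 = 46.423 mm
δ < δ_solid → spring does not go solid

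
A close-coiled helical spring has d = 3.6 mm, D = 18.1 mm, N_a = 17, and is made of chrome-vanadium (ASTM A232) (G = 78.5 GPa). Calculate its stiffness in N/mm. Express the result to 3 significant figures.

k = Gd⁴/(8D³N_a) = (78.5×10³ × 3.6⁴) / (8 × 18.1³ × 17)
  = 1.3185e+07 / 806445 = 16.35 N/mm

16.3 N/mm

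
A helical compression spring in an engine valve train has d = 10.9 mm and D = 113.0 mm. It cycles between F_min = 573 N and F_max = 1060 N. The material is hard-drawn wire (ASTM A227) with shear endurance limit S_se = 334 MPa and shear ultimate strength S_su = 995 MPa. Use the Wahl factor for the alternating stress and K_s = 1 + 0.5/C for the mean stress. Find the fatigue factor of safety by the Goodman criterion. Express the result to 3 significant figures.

2.66

C = D/d = 113.0/10.9 = 10.3670; K_W = (4C−1)/(4C−4)+0.615/C = 1.1394; K_s = 1+0.5/C = 1.0482
F_a = (F_max−F_min)/2 = 243.5 N; F_m = (F_max+F_min)/2 = 816.5 N
τ_a = K_W·8F_aD/(πd³) = 1.1394 × 54.105 = 61.647 MPa
τ_m = K_s·8F_mD/(πd³) = 1.0482 × 181.42 = 190.17 MPa
Goodman: 1/n_f = τ_a/S_se + τ_m/S_su = 61.647/334 + 190.17/995 = 0.18457 + 0.19113 = 0.3757
n_f = 1/0.3757 = 2.662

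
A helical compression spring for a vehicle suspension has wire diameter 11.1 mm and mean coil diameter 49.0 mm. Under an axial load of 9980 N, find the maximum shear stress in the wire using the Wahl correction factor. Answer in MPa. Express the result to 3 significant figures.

1240 MPa

Spring index C = D/d = 49.0/11.1 = 4.4144
K_W = (4C−1)/(4C−4) + 0.615/C = 16.658/13.658 + 0.1393 = 1.3590
τ₀ = 8FD/(πd³) = 8·9980·49.0/(π·11.1³) = 3.91216e+06/4296.5 = 910.54 MPa
τ_max = K·τ₀ = 1.3590 × 910.54 = 1237.4 MPa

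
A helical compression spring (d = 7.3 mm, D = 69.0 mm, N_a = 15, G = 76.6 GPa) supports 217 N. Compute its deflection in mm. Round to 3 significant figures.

39.3 mm

k = Gd⁴/(8D³N_a) = (76.6×10³)(7.3⁴)/(8·69.0³·15) = 5.5181 N/mm
δ = F/k = 217 / 5.5181 = 39.325 mm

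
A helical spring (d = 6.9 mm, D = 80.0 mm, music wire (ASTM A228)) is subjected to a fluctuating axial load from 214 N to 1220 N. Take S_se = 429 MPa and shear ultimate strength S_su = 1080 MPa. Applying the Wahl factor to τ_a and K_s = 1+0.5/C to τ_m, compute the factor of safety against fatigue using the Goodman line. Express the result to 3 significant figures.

0.802

C = D/d = 80.0/6.9 = 11.5942; K_W = (4C−1)/(4C−4)+0.615/C = 1.1238; K_s = 1+0.5/C = 1.0431
F_a = (F_max−F_min)/2 = 503 N; F_m = (F_max+F_min)/2 = 717 N
τ_a = K_W·8F_aD/(πd³) = 1.1238 × 311.93 = 350.55 MPa
τ_m = K_s·8F_mD/(πd³) = 1.0431 × 444.63 = 463.81 MPa
Goodman: 1/n_f = τ_a/S_se + τ_m/S_su = 350.55/429 + 463.81/1080 = 0.81714 + 0.42945 = 1.2466
n_f = 1/1.2466 = 0.8022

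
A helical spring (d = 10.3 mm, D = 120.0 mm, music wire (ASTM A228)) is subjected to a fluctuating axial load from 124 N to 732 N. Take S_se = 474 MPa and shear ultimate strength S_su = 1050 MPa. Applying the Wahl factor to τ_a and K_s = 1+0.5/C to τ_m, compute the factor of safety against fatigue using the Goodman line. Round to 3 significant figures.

C = D/d = 120.0/10.3 = 11.6505; K_W = (4C−1)/(4C−4)+0.615/C = 1.1232; K_s = 1+0.5/C = 1.0429
F_a = (F_max−F_min)/2 = 304 N; F_m = (F_max+F_min)/2 = 428 N
τ_a = K_W·8F_aD/(πd³) = 1.1232 × 85.013 = 95.487 MPa
τ_m = K_s·8F_mD/(πd³) = 1.0429 × 119.69 = 124.83 MPa
Goodman: 1/n_f = τ_a/S_se + τ_m/S_su = 95.487/474 + 124.83/1050 = 0.20145 + 0.11888 = 0.32033
n_f = 1/0.32033 = 3.122

3.12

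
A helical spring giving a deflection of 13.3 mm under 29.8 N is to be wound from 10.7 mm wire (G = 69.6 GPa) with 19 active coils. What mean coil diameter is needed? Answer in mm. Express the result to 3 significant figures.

139 mm

Required rate k = F/δ = 29.8/13.3 = 2.2406 N/mm
D = (Gd⁴/(8N_a·k))^(1/3) = (69.6×10³·10.7⁴/(8·19·2.2406))^(1/3)
  = (2.67877e+06)^(1/3) = 138.8818 mm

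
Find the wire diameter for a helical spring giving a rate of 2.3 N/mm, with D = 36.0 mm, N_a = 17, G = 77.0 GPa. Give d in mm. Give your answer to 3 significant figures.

3.71 mm

d = (8D³N_a·k / G)^(1/4) = (8·36.0³·17·2.3 / (77.0×10³))^0.25
  = (189.53)^0.25 = 3.7104 mm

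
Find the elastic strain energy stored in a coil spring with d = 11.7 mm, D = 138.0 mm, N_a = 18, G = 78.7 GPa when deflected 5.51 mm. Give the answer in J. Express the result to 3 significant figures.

k = Gd⁴/(8D³N_a) = (78.7×10³)(11.7⁴)/(8·138.0³·18) = 3.8969 N/mm
U = ½kδ² = 0.5 × 3.8969 × 5.51² = 59.155 N·mm = 0.059155 J

0.0592 J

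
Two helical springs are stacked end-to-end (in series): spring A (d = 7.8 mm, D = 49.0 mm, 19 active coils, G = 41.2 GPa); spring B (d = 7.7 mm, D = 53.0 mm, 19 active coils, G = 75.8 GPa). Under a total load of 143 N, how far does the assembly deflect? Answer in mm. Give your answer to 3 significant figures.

k_A = Gd⁴/(8D³N_a) = (41.2×10³)(7.8⁴)/(8·49.0³·19) = 8.5279 N/mm
k_B = Gd⁴/(8D³N_a) = (75.8×10³)(7.7⁴)/(8·53.0³·19) = 11.775 N/mm
Series: 1/k_eq = 1/8.5279 + 1/11.775 = 0.20219; k_eq = 4.9459 N/mm
δ = F/k_eq = 143/4.9459 = 28.913 mm

28.9 mm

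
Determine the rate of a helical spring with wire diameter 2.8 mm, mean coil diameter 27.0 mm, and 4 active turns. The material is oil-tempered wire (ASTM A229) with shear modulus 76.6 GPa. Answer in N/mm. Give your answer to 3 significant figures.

k = Gd⁴/(8D³N_a) = (76.6×10³ × 2.8⁴) / (8 × 27.0³ × 4)
  = 4.70826e+06 / 629856 = 7.4751 N/mm

7.48 N/mm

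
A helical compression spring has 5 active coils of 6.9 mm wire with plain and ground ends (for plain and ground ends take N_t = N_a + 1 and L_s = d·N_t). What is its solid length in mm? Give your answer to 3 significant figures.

41.4 mm

plain and ground ends: N_t = N_a + 1 = 5 + 1 = 6
L_s = d·N_t = 6.9 × 6 = 41.4 mm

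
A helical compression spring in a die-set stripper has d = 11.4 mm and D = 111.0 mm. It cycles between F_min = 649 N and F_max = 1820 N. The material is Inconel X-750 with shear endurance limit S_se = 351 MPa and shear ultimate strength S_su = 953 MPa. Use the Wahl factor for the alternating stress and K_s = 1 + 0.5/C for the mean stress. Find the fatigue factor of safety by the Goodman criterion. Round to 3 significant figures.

1.60

C = D/d = 111.0/11.4 = 9.7368; K_W = (4C−1)/(4C−4)+0.615/C = 1.1490; K_s = 1+0.5/C = 1.0514
F_a = (F_max−F_min)/2 = 585.5 N; F_m = (F_max+F_min)/2 = 1234.5 N
τ_a = K_W·8F_aD/(πd³) = 1.1490 × 111.71 = 128.35 MPa
τ_m = K_s·8F_mD/(πd³) = 1.0514 × 235.53 = 247.62 MPa
Goodman: 1/n_f = τ_a/S_se + τ_m/S_su = 128.35/351 + 247.62/953 = 0.36567 + 0.25983 = 0.6255
n_f = 1/0.6255 = 1.599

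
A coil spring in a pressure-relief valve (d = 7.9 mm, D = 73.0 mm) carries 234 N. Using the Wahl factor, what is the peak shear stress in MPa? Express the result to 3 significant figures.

Spring index C = D/d = 73.0/7.9 = 9.2405
K_W = (4C−1)/(4C−4) + 0.615/C = 35.962/32.962 + 0.0666 = 1.1576
τ₀ = 8FD/(πd³) = 8·234·73.0/(π·7.9³) = 136656/1548.9 = 88.226 MPa
τ_max = K·τ₀ = 1.1576 × 88.226 = 102.13 MPa

102 MPa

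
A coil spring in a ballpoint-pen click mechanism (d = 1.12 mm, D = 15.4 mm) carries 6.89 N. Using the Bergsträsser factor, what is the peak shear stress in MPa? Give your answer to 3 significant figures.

Spring index C = D/d = 15.4/1.12 = 13.7500
K_B = (4C+2)/(4C−3) = 57.000/52.000 = 1.0962
τ₀ = 8FD/(πd³) = 8·6.89·15.4/(π·1.12³) = 848.848/4.4137 = 192.32 MPa
τ_max = K·τ₀ = 1.0962 × 192.32 = 210.81 MPa

211 MPa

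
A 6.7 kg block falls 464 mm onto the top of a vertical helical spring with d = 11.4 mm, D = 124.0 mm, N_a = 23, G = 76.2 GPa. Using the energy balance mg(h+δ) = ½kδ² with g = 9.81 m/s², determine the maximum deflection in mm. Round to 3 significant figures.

148 mm

k = Gd⁴/(8D³N_a) = (76.2×10³)(11.4⁴)/(8·124.0³·23) = 3.6685 N/mm
W = mg = 6.7 × 9.81 = 65.727 N
½kδ² − Wδ − Wh = 0 → δ = (W + √(W² + 2kWh))/k
δ = (65.727 + √(4320 + 223760))/3.6685 = (65.727 + 477.58)/3.6685 = 148.1 mm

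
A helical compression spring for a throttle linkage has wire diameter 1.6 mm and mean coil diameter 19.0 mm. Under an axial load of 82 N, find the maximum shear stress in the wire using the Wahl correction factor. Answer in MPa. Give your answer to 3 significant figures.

Spring index C = D/d = 19.0/1.6 = 11.8750
K_W = (4C−1)/(4C−4) + 0.615/C = 46.500/43.500 + 0.0518 = 1.1208
τ₀ = 8FD/(πd³) = 8·82·19.0/(π·1.6³) = 12464/12.868 = 968.61 MPa
τ_max = K·τ₀ = 1.1208 × 968.61 = 1085.6 MPa

1090 MPa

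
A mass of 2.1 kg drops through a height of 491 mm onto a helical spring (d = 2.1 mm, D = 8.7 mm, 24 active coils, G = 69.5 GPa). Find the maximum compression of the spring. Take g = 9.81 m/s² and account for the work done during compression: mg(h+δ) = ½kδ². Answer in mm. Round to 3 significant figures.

k = Gd⁴/(8D³N_a) = (69.5×10³)(2.1⁴)/(8·8.7³·24) = 10.691 N/mm
W = mg = 2.1 × 9.81 = 20.601 N
½kδ² − Wδ − Wh = 0 → δ = (W + √(W² + 2kWh))/k
δ = (20.601 + √(424.4 + 216273))/10.691 = (20.601 + 465.51)/10.691 = 45.471 mm

45.5 mm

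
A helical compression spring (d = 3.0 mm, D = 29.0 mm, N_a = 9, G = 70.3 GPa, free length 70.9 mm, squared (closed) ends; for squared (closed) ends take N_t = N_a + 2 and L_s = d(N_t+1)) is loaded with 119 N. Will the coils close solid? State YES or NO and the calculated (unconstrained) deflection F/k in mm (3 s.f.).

k = Gd⁴/(8D³N_a) = (70.3×10³)(3.0⁴)/(8·29.0³·9) = 3.2428 N/mm
N_t = 11; L_s = 3.0·12 = 36 mm; δ_solid = L₀ − L_s = 70.9 − 36 = 34.9 mm
δ = F/k = 119/3.2428 = 36.697 mm
δ ≥ δ_solid → spring goes solid

YES, δ = 36.7 mm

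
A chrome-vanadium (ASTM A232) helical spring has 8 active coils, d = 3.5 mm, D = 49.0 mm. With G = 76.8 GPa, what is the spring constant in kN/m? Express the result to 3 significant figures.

k = Gd⁴/(8D³N_a) = (76.8×10³ × 3.5⁴) / (8 × 49.0³ × 8)
  = 1.15248e+07 / 7.52954e+06 = 1.5306 N/mm

1.53 kN/m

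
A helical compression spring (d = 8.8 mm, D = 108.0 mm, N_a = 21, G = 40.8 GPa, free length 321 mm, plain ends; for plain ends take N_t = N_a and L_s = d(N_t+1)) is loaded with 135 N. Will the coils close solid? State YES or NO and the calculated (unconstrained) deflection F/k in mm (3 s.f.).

NO, δ = 117 mm

k = Gd⁴/(8D³N_a) = (40.8×10³)(8.8⁴)/(8·108.0³·21) = 1.1561 N/mm
N_t = 21; L_s = 8.8·22 = 193.6 mm; δ_solid = L₀ − L_s = 321 − 193.6 = 127.4 mm
δ = F/k = 135/1.1561 = 116.77 mm
δ < δ_solid → spring does not go solid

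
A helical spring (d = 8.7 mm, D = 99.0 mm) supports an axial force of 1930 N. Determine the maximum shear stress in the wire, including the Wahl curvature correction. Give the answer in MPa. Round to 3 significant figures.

Spring index C = D/d = 99.0/8.7 = 11.3793
K_W = (4C−1)/(4C−4) + 0.615/C = 44.517/41.517 + 0.0540 = 1.1263
τ₀ = 8FD/(πd³) = 8·1930·99.0/(π·8.7³) = 1.52856e+06/2068.7 = 738.88 MPa
τ_max = K·τ₀ = 1.1263 × 738.88 = 832.21 MPa

832 MPa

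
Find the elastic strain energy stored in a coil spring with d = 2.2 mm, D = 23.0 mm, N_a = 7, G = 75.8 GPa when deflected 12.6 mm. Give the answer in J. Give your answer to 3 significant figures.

k = Gd⁴/(8D³N_a) = (75.8×10³)(2.2⁴)/(8·23.0³·7) = 2.6061 N/mm
U = ½kδ² = 0.5 × 2.6061 × 12.6² = 206.87 N·mm = 0.20687 J

0.207 J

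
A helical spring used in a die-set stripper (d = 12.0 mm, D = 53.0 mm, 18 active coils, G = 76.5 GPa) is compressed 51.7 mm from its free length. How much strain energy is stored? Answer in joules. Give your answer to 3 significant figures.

k = Gd⁴/(8D³N_a) = (76.5×10³)(12.0⁴)/(8·53.0³·18) = 73.994 N/mm
U = ½kδ² = 0.5 × 73.994 × 51.7² = 98889 N·mm = 98.889 J

98.9 J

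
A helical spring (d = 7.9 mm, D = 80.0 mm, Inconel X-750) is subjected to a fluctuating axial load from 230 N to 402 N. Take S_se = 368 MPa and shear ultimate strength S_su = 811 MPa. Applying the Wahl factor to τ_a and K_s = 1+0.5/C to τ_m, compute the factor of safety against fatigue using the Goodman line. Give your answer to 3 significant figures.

C = D/d = 80.0/7.9 = 10.1266; K_W = (4C−1)/(4C−4)+0.615/C = 1.1429; K_s = 1+0.5/C = 1.0494
F_a = (F_max−F_min)/2 = 86 N; F_m = (F_max+F_min)/2 = 316 N
τ_a = K_W·8F_aD/(πd³) = 1.1429 × 35.534 = 40.612 MPa
τ_m = K_s·8F_mD/(πd³) = 1.0494 × 130.57 = 137.01 MPa
Goodman: 1/n_f = τ_a/S_se + τ_m/S_su = 40.612/368 + 137.01/811 = 0.11036 + 0.16895 = 0.2793
n_f = 1/0.2793 = 3.58

3.58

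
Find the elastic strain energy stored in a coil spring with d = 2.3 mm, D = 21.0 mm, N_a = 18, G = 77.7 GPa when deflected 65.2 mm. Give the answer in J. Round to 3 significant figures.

k = Gd⁴/(8D³N_a) = (77.7×10³)(2.3⁴)/(8·21.0³·18) = 1.6305 N/mm
U = ½kδ² = 0.5 × 1.6305 × 65.2² = 3465.6 N·mm = 3.4656 J

3.47 J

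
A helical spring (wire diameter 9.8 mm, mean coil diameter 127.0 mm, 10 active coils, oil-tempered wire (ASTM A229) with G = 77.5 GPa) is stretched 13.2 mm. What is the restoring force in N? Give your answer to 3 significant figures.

k = Gd⁴/(8D³N_a) = (77.5×10³)(9.8⁴)/(8·127.0³·10) = 4.3622 N/mm
F = k·δ = 4.3622 × 13.2 = 57.581 N

57.6 N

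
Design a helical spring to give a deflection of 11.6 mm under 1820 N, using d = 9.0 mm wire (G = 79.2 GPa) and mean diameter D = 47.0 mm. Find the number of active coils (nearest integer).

4

Required rate k = F/δ = 1820/11.6 = 156.9 N/mm
N_a = Gd⁴/(8D³k) = (79.2×10³ × 9.0⁴)/(8 × 47.0³ × 156.9)
    = 5.19631e+08 / 1.30316e+08 = 3.987 → 4 coils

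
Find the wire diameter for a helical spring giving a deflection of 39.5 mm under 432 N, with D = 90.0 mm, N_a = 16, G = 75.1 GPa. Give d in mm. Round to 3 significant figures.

Required rate k = F/δ = 432/39.5 = 10.937 N/mm
d = (8D³N_a·k / G)^(1/4) = (8·90.0³·16·10.937 / (75.1×10³))^0.25
  = (13589)^0.25 = 10.7968 mm

10.8 mm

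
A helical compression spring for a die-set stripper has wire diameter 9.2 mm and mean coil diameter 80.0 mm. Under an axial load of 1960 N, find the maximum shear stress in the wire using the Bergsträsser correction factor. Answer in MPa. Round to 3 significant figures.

Spring index C = D/d = 80.0/9.2 = 8.6957
K_B = (4C+2)/(4C−3) = 36.783/31.783 = 1.1573
τ₀ = 8FD/(πd³) = 8·1960·80.0/(π·9.2³) = 1.2544e+06/2446.3 = 512.77 MPa
τ_max = K·τ₀ = 1.1573 × 512.77 = 593.44 MPa

593 MPa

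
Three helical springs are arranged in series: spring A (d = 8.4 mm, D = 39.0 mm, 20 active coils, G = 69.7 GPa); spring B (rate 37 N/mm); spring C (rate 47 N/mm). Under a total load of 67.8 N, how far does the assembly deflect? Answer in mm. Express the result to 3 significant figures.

k_A = Gd⁴/(8D³N_a) = (69.7×10³)(8.4⁴)/(8·39.0³·20) = 36.563 N/mm
Series: 1/k_eq = 1/36.563 + 1/37 + 1/47 = 0.075654; k_eq = 13.218 N/mm
δ = F/k_eq = 67.8/13.218 = 5.1293 mm

5.13 mm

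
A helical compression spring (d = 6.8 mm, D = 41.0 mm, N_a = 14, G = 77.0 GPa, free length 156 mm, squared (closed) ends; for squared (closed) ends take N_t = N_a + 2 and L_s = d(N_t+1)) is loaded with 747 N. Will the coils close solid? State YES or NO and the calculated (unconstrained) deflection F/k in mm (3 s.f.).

NO, δ = 35.0 mm

k = Gd⁴/(8D³N_a) = (77.0×10³)(6.8⁴)/(8·41.0³·14) = 21.328 N/mm
N_t = 16; L_s = 6.8·17 = 115.6 mm; δ_solid = L₀ − L_s = 156 − 115.6 = 40.4 mm
δ = F/k = 747/21.328 = 35.024 mm
δ < δ_solid → spring does not go solid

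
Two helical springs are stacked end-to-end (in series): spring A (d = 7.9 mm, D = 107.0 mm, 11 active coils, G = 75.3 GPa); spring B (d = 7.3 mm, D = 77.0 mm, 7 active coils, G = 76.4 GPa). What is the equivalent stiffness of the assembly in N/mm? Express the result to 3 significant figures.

2.06 N/mm

k_A = Gd⁴/(8D³N_a) = (75.3×10³)(7.9⁴)/(8·107.0³·11) = 2.7206 N/mm
k_B = Gd⁴/(8D³N_a) = (76.4×10³)(7.3⁴)/(8·77.0³·7) = 8.4864 N/mm
Series: 1/k_eq = 1/2.7206 + 1/8.4864 = 0.4854; k_eq = 2.0602 N/mm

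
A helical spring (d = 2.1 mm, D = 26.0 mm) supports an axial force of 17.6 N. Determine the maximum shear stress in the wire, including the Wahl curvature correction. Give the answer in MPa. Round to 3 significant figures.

Spring index C = D/d = 26.0/2.1 = 12.3810
K_W = (4C−1)/(4C−4) + 0.615/C = 48.524/45.524 + 0.0497 = 1.1156
τ₀ = 8FD/(πd³) = 8·17.6·26.0/(π·2.1³) = 3660.8/29.094 = 125.83 MPa
τ_max = K·τ₀ = 1.1156 × 125.83 = 140.37 MPa

140 MPa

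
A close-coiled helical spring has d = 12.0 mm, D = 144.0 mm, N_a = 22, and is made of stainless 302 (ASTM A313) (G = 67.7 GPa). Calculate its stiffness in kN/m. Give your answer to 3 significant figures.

k = Gd⁴/(8D³N_a) = (67.7×10³ × 12.0⁴) / (8 × 144.0³ × 22)
  = 1.40383e+09 / 5.25533e+08 = 2.6712 N/mm

2.67 kN/m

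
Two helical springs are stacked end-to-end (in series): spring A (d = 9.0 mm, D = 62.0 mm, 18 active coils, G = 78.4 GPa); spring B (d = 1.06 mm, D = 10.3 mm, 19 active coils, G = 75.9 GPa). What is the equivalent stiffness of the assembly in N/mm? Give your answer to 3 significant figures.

0.556 N/mm

k_A = Gd⁴/(8D³N_a) = (78.4×10³)(9.0⁴)/(8·62.0³·18) = 14.988 N/mm
k_B = Gd⁴/(8D³N_a) = (75.9×10³)(1.06⁴)/(8·10.3³·19) = 0.57691 N/mm
Series: 1/k_eq = 1/14.988 + 1/0.57691 = 1.8001; k_eq = 0.55553 N/mm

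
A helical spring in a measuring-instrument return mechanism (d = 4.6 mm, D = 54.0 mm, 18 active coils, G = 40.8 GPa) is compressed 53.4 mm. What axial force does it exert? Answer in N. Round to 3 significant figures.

k = Gd⁴/(8D³N_a) = (40.8×10³)(4.6⁴)/(8·54.0³·18) = 0.80565 N/mm
F = k·δ = 0.80565 × 53.4 = 43.022 N

43.0 N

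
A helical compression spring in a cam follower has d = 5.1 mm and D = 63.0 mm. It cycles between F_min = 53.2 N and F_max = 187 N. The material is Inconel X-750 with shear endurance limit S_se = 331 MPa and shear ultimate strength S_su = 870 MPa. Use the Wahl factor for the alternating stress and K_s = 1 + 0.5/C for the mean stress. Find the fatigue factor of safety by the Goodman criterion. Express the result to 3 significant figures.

2.24

C = D/d = 63.0/5.1 = 12.3529; K_W = (4C−1)/(4C−4)+0.615/C = 1.1158; K_s = 1+0.5/C = 1.0405
F_a = (F_max−F_min)/2 = 66.9 N; F_m = (F_max+F_min)/2 = 120.1 N
τ_a = K_W·8F_aD/(πd³) = 1.1158 × 80.909 = 90.282 MPa
τ_m = K_s·8F_mD/(πd³) = 1.0405 × 145.25 = 151.13 MPa
Goodman: 1/n_f = τ_a/S_se + τ_m/S_su = 90.282/331 + 151.13/870 = 0.27276 + 0.17371 = 0.44647
n_f = 1/0.44647 = 2.24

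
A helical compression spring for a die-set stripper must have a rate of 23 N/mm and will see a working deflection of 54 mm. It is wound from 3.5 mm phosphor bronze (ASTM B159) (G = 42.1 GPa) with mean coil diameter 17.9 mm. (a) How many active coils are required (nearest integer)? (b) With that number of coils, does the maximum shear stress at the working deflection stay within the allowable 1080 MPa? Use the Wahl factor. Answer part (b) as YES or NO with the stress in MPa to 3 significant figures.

(a) 6 coils; (b) NO, τ_max = 1720 MPa

N_a = Gd⁴/(8D³k) = (42.1×10³)(3.5⁴)/(8·17.9³·23) = 5.987 → N_a = 6
Actual rate k = Gd⁴/(8D³·6) = 22.948 N/mm
Working load F = kδ = 22.948·54 = 1239.2 N
C = 17.9/3.5 = 5.1143; K_W = (4C−1)/(4C−4)+0.615/C = 1.3025
τ_max = K_W·8FD/(πd³) = 1.3025·1317.5 = 1716 MPa
τ_max > 1080 MPa → exceeds allowable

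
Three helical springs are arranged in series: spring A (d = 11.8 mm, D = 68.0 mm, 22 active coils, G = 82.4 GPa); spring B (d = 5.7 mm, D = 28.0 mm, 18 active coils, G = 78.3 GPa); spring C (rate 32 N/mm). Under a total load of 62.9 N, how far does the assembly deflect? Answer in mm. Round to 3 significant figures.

k_A = Gd⁴/(8D³N_a) = (82.4×10³)(11.8⁴)/(8·68.0³·22) = 28.868 N/mm
k_B = Gd⁴/(8D³N_a) = (78.3×10³)(5.7⁴)/(8·28.0³·18) = 26.147 N/mm
Series: 1/k_eq = 1/28.868 + 1/26.147 + 1/32 = 0.10414; k_eq = 9.6029 N/mm
δ = F/k_eq = 62.9/9.6029 = 6.5501 mm

6.55 mm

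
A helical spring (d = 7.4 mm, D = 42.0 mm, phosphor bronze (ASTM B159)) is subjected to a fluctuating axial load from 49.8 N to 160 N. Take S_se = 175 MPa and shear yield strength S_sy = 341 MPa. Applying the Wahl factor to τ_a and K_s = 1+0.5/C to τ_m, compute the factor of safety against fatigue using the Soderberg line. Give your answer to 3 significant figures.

5.16

C = D/d = 42.0/7.4 = 5.6757; K_W = (4C−1)/(4C−4)+0.615/C = 1.2688; K_s = 1+0.5/C = 1.0881
F_a = (F_max−F_min)/2 = 55.1 N; F_m = (F_max+F_min)/2 = 104.9 N
τ_a = K_W·8F_aD/(πd³) = 1.2688 × 14.543 = 18.451 MPa
τ_m = K_s·8F_mD/(πd³) = 1.0881 × 27.687 = 30.126 MPa
Soderberg: 1/n_f = τ_a/S_se + τ_m/S_sy = 18.451/175 + 30.126/341 = 0.10544 + 0.08835 = 0.19378
n_f = 1/0.19378 = 5.16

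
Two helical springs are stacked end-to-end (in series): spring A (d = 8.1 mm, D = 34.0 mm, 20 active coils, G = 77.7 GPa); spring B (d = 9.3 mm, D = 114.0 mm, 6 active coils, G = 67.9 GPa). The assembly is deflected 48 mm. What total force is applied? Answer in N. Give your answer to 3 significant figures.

k_A = Gd⁴/(8D³N_a) = (77.7×10³)(8.1⁴)/(8·34.0³·20) = 53.187 N/mm
k_B = Gd⁴/(8D³N_a) = (67.9×10³)(9.3⁴)/(8·114.0³·6) = 7.1424 N/mm
Series: 1/k_eq = 1/53.187 + 1/7.1424 = 0.15881; k_eq = 6.2968 N/mm
F = k_eq·δ = 6.2968·48 = 302.25 N

302 N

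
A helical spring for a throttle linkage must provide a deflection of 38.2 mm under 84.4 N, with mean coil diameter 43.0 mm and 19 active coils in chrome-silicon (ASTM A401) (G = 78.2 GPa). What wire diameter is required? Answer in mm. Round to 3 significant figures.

4.30 mm

Required rate k = F/δ = 84.4/38.2 = 2.2094 N/mm
d = (8D³N_a·k / G)^(1/4) = (8·43.0³·19·2.2094 / (78.2×10³))^0.25
  = (341.45)^0.25 = 4.2986 mm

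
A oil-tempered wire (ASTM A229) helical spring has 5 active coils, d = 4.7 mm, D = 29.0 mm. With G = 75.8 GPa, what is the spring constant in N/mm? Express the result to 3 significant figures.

k = Gd⁴/(8D³N_a) = (75.8×10³ × 4.7⁴) / (8 × 29.0³ × 5)
  = 3.6988e+07 / 975560 = 37.915 N/mm

37.9 N/mm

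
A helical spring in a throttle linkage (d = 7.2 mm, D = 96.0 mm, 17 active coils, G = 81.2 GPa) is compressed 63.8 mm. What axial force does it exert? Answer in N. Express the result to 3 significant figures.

116 N

k = Gd⁴/(8D³N_a) = (81.2×10³)(7.2⁴)/(8·96.0³·17) = 1.8136 N/mm
F = k·δ = 1.8136 × 63.8 = 115.71 N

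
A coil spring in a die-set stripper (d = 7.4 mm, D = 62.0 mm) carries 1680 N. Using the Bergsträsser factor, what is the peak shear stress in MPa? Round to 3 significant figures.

Spring index C = D/d = 62.0/7.4 = 8.3784
K_B = (4C+2)/(4C−3) = 35.514/30.514 = 1.1639
τ₀ = 8FD/(πd³) = 8·1680·62.0/(π·7.4³) = 833280/1273 = 654.55 MPa
τ_max = K·τ₀ = 1.1639 × 654.55 = 761.81 MPa

762 MPa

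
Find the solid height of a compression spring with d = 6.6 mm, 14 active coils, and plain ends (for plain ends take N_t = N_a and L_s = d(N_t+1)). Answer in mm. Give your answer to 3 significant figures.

plain ends: N_t = N_a = 14
L_s = d·(N_t+1) = 6.6 × 15 = 99 mm

99.0 mm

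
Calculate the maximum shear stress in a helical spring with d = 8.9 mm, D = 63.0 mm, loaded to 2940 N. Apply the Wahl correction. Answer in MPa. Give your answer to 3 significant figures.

810 MPa

Spring index C = D/d = 63.0/8.9 = 7.0787
K_W = (4C−1)/(4C−4) + 0.615/C = 27.315/24.315 + 0.0869 = 1.2103
τ₀ = 8FD/(πd³) = 8·2940·63.0/(π·8.9³) = 1.48176e+06/2214.7 = 669.05 MPa
τ_max = K·τ₀ = 1.2103 × 669.05 = 809.73 MPa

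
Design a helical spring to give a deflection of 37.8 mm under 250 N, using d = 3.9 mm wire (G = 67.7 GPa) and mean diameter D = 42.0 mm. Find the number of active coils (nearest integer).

Required rate k = F/δ = 250/37.8 = 6.6138 N/mm
N_a = Gd⁴/(8D³k) = (67.7×10³ × 3.9⁴)/(8 × 42.0³ × 6.6138)
    = 1.5662e+07 / 3.92e+06 = 3.995 → 4 coils

4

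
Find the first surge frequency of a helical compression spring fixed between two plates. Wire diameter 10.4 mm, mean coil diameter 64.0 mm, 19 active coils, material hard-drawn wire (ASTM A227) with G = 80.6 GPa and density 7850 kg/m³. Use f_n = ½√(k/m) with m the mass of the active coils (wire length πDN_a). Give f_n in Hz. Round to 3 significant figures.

48.2 Hz

k = Gd⁴/(8D³N_a) = (80.6×10³)(10.4⁴)/(8·64.0³·19) = 23.664 N/mm = 23664 N/m
Wire length L = πDN_a = π·64.0·19 = 3820.2 mm
m = ρ·(πd²/4)·L = 7850 × 84.949×10⁻⁶ m² × 3.8202 m = 2.5475 kg
f_n = ½√(k/m) = 0.5·√(23664/2.5475) = 0.5·√(9289.1) = 48.19 Hz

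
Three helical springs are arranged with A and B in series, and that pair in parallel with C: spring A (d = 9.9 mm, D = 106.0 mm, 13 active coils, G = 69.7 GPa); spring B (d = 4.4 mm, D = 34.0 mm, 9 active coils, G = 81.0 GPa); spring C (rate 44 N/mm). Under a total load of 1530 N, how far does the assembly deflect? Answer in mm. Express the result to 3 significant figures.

k_A = Gd⁴/(8D³N_a) = (69.7×10³)(9.9⁴)/(8·106.0³·13) = 5.4053 N/mm
k_B = Gd⁴/(8D³N_a) = (81.0×10³)(4.4⁴)/(8·34.0³·9) = 10.728 N/mm
Springs A,B series: k_AB = 1/(1/5.4053+1/10.728) = 3.5943 N/mm; parallel with C: k_eq = 3.5943+44 = 47.594 N/mm
δ = F/k_eq = 1530/47.594 = 32.147 mm

32.1 mm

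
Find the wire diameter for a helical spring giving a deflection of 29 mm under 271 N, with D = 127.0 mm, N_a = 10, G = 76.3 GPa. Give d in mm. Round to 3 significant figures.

Required rate k = F/δ = 271/29 = 9.3448 N/mm
d = (8D³N_a·k / G)^(1/4) = (8·127.0³·10·9.3448 / (76.3×10³))^0.25
  = (20070)^0.25 = 11.9025 mm

11.9 mm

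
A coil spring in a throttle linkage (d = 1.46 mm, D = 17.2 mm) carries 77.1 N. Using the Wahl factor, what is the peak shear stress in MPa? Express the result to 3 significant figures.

1220 MPa

Spring index C = D/d = 17.2/1.46 = 11.7808
K_W = (4C−1)/(4C−4) + 0.615/C = 46.123/43.123 + 0.0522 = 1.1218
τ₀ = 8FD/(πd³) = 8·77.1·17.2/(π·1.46³) = 10609/9.7771 = 1085.1 MPa
τ_max = K·τ₀ = 1.1218 × 1085.1 = 1217.2 MPa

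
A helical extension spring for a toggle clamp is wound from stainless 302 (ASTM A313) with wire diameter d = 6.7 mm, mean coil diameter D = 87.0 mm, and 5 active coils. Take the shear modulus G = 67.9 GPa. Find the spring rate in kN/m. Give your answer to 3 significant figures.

5.19 kN/m

k = Gd⁴/(8D³N_a) = (67.9×10³ × 6.7⁴) / (8 × 87.0³ × 5)
  = 1.36826e+08 / 2.63401e+07 = 5.1946 N/mm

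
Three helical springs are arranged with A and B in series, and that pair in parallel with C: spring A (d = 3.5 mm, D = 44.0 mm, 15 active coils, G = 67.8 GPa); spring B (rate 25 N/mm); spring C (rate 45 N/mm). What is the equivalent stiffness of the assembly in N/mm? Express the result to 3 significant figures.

k_A = Gd⁴/(8D³N_a) = (67.8×10³)(3.5⁴)/(8·44.0³·15) = 0.99532 N/mm
Springs A,B series: k_AB = 1/(1/0.99532+1/25) = 0.95721 N/mm; parallel with C: k_eq = 0.95721+45 = 45.957 N/mm

46.0 N/mm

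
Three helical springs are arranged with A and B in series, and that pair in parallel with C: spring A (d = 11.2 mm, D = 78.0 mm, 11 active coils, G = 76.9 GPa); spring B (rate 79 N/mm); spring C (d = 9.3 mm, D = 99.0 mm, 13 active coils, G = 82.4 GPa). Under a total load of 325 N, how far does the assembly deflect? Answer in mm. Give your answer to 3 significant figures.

k_A = Gd⁴/(8D³N_a) = (76.9×10³)(11.2⁴)/(8·78.0³·11) = 28.976 N/mm
k_C = Gd⁴/(8D³N_a) = (82.4×10³)(9.3⁴)/(8·99.0³·13) = 6.1083 N/mm
Springs A,B series: k_AB = 1/(1/28.976+1/79) = 21.2 N/mm; parallel with C: k_eq = 21.2+6.1083 = 27.308 N/mm
δ = F/k_eq = 325/27.308 = 11.901 mm

11.9 mm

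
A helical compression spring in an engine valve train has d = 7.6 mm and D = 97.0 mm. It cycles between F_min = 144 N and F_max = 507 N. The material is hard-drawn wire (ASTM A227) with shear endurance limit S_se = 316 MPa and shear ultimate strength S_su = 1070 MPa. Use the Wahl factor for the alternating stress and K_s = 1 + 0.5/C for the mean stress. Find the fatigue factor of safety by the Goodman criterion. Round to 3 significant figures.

C = D/d = 97.0/7.6 = 12.7632; K_W = (4C−1)/(4C−4)+0.615/C = 1.1119; K_s = 1+0.5/C = 1.0392
F_a = (F_max−F_min)/2 = 181.5 N; F_m = (F_max+F_min)/2 = 325.5 N
τ_a = K_W·8F_aD/(πd³) = 1.1119 × 102.13 = 113.56 MPa
τ_m = K_s·8F_mD/(πd³) = 1.0392 × 183.16 = 190.33 MPa
Goodman: 1/n_f = τ_a/S_se + τ_m/S_su = 113.56/316 + 190.33/1070 = 0.35937 + 0.17788 = 0.53725
n_f = 1/0.53725 = 1.861

1.86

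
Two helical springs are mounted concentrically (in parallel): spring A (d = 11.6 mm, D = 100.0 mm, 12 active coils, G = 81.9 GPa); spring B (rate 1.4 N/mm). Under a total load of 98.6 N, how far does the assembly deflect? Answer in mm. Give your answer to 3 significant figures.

k_A = Gd⁴/(8D³N_a) = (81.9×10³)(11.6⁴)/(8·100.0³·12) = 15.447 N/mm
Parallel: k_eq = 15.447 + 1.4 = 16.847 N/mm
δ = F/k_eq = 98.6/16.847 = 5.8527 mm

5.85 mm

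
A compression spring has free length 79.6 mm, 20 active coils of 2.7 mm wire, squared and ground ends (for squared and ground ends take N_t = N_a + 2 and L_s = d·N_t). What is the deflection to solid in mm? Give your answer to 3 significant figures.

N_t = 22; L_s = 2.7·22 = 59.4 mm
δ_solid = L₀ − L_s = 79.6 − 59.4 = 20.2 mm

20.2 mm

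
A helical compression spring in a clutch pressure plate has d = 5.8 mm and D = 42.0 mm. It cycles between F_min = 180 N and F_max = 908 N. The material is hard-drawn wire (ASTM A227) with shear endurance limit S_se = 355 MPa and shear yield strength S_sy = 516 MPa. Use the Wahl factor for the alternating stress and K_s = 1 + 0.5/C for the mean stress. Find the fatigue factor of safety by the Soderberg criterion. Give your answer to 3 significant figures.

0.772

C = D/d = 42.0/5.8 = 7.2414; K_W = (4C−1)/(4C−4)+0.615/C = 1.2051; K_s = 1+0.5/C = 1.0690
F_a = (F_max−F_min)/2 = 364 N; F_m = (F_max+F_min)/2 = 544 N
τ_a = K_W·8F_aD/(πd³) = 1.2051 × 199.53 = 240.45 MPa
τ_m = K_s·8F_mD/(πd³) = 1.0690 × 298.2 = 318.79 MPa
Soderberg: 1/n_f = τ_a/S_se + τ_m/S_sy = 240.45/355 + 318.79/516 = 0.67733 + 0.61781 = 1.2951
n_f = 1/1.2951 = 0.7721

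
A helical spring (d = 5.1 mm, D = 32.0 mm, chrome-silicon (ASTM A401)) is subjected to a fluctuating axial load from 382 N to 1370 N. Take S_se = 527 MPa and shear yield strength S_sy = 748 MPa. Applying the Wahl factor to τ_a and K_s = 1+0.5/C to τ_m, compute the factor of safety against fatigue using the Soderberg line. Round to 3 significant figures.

C = D/d = 32.0/5.1 = 6.2745; K_W = (4C−1)/(4C−4)+0.615/C = 1.2402; K_s = 1+0.5/C = 1.0797
F_a = (F_max−F_min)/2 = 494 N; F_m = (F_max+F_min)/2 = 876 N
τ_a = K_W·8F_aD/(πd³) = 1.2402 × 303.46 = 376.36 MPa
τ_m = K_s·8F_mD/(πd³) = 1.0797 × 538.13 = 581.01 MPa
Soderberg: 1/n_f = τ_a/S_se + τ_m/S_sy = 376.36/527 + 581.01/748 = 0.71415 + 0.77675 = 1.4909
n_f = 1/1.4909 = 0.6707

0.671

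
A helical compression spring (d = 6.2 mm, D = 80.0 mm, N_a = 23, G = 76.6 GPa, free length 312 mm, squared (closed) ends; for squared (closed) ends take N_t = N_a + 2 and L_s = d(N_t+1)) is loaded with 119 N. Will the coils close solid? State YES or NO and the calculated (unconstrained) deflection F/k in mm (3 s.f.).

NO, δ = 99.0 mm

k = Gd⁴/(8D³N_a) = (76.6×10³)(6.2⁴)/(8·80.0³·23) = 1.2015 N/mm
N_t = 25; L_s = 6.2·26 = 161.2 mm; δ_solid = L₀ − L_s = 312 − 161.2 = 150.8 mm
δ = F/k = 119/1.2015 = 99.047 mm
δ < δ_solid → spring does not go solid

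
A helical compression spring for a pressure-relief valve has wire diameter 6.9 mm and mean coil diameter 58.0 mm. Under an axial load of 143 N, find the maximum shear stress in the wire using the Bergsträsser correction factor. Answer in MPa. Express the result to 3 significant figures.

74.8 MPa

Spring index C = D/d = 58.0/6.9 = 8.4058
K_B = (4C+2)/(4C−3) = 35.623/30.623 = 1.1633
τ₀ = 8FD/(πd³) = 8·143·58.0/(π·6.9³) = 66352/1032 = 64.292 MPa
τ_max = K·τ₀ = 1.1633 × 64.292 = 74.789 MPa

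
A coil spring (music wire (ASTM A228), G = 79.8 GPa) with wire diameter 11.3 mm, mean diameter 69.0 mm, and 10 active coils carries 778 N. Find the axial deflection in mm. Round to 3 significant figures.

k = Gd⁴/(8D³N_a) = (79.8×10³)(11.3⁴)/(8·69.0³·10) = 49.508 N/mm
δ = F/k = 778 / 49.508 = 15.714 mm

15.7 mm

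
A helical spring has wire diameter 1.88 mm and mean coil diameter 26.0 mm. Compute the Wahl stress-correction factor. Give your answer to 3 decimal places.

C = D/d = 26.0/1.88 = 13.8298
K_W = (4C−1)/(4C−4) + 0.615/C = 54.319/51.319 + 0.0445 = 1.1029

1.103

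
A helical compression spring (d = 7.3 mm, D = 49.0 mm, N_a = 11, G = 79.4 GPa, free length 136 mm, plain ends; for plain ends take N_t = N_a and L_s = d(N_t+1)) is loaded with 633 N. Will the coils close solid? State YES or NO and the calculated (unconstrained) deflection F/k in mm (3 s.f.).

NO, δ = 29.1 mm

k = Gd⁴/(8D³N_a) = (79.4×10³)(7.3⁴)/(8·49.0³·11) = 21.779 N/mm
N_t = 11; L_s = 7.3·12 = 87.6 mm; δ_solid = L₀ − L_s = 136 − 87.6 = 48.4 mm
δ = F/k = 633/21.779 = 29.064 mm
δ < δ_solid → spring does not go solid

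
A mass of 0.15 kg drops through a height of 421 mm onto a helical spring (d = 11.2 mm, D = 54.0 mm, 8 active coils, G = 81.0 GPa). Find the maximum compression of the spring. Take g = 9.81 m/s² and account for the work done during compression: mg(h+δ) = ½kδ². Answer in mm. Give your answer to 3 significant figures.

k = Gd⁴/(8D³N_a) = (81.0×10³)(11.2⁴)/(8·54.0³·8) = 126.47 N/mm
W = mg = 0.15 × 9.81 = 1.4715 N
½kδ² − Wδ − Wh = 0 → δ = (W + √(W² + 2kWh))/k
δ = (1.4715 + √(2.1653 + 156700))/126.47 = (1.4715 + 395.86)/126.47 = 3.1416 mm

3.14 mm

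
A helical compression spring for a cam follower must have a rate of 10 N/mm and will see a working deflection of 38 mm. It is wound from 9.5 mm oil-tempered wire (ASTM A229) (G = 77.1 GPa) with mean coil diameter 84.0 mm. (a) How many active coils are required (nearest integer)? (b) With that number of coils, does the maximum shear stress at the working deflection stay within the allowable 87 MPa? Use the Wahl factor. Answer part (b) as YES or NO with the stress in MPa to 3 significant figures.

(a) 13 coils; (b) NO, τ_max = 113 MPa

N_a = Gd⁴/(8D³k) = (77.1×10³)(9.5⁴)/(8·84.0³·10) = 13.24 → N_a = 13
Actual rate k = Gd⁴/(8D³·13) = 10.188 N/mm
Working load F = kδ = 10.188·38 = 387.13 N
C = 84.0/9.5 = 8.8421; K_W = (4C−1)/(4C−4)+0.615/C = 1.1652
τ_max = K_W·8FD/(πd³) = 1.1652·96.585 = 112.54 MPa
τ_max > 87 MPa → exceeds allowable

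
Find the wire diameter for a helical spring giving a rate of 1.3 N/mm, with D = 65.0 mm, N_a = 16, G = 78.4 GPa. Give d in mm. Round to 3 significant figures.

4.91 mm

d = (8D³N_a·k / G)^(1/4) = (8·65.0³·16·1.3 / (78.4×10³))^0.25
  = (582.88)^0.25 = 4.9135 mm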